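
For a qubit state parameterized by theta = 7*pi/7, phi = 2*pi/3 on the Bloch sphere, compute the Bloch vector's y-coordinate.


theta = 3.1416, phi = 2.0944
r_y = sin(theta)*sin(phi) = 0.0000 * 0.8660
r_y = 0.0000

0.0000


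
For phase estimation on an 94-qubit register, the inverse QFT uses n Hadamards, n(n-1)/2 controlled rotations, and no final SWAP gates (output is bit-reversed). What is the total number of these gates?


Hadamard gates: 94
Controlled rotations: n*(n-1)/2 = 94*93/2 = 4371
SWAP gates: 0 (omitted)
Total = 94 + 4371
= 4465

4465


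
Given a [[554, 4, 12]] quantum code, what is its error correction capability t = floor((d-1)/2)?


Code parameters: [[554, 4, 12]], distance d = 12.
Number of correctable errors = floor((d-1)/2)
= floor((12 - 1)/2)
= floor(11/2)
= 5

5


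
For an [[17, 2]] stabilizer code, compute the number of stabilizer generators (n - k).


For an [[n,k]] stabilizer code:
Number of stabilizer generators = n - k
= 17 - 2
= 15

15


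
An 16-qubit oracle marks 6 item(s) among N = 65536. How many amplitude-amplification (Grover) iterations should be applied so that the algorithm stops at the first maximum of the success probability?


After j Grover iterations the success probability is P(j) = sin^2((2j+1)*theta), where sin(theta) = sqrt(k/N).
N = 2^16 = 65536, k = 6
sin(theta) = sqrt(k/N) = 0.009568319308
theta = arcsin(sqrt(k/N)) = 0.009568465315 rad
P(j) reaches its first maximum when (2j+1)*theta is as close as possible to pi/2, i.e. j = round(pi/(4*theta) - 1/2).
pi/(4*theta) - 1/2 = 81.5819
(For comparison, the common estimate pi/4 * sqrt(N/k) = 82.0832; the exact maximiser is used here.)
Optimal iterations = 82

82


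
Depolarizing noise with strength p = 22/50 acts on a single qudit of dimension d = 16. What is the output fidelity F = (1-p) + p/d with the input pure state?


F = (1-p) + p/d
= (1 - 0.4400) + 0.4400/16
= 0.5600 + 0.0275
= 0.5875

0.5875


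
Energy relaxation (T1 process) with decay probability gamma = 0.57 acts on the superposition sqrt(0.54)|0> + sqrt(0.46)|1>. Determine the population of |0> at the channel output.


For amplitude damping with parameter gamma on state sqrt(a)|0> + sqrt(b)|1>:
alpha^2 = 0.54, beta^2 = 0.46
P(|0>) = alpha^2 + gamma * beta^2
= 0.54 + 0.57 * 0.46
= 0.54 + 0.2622
= 0.8022

0.8022


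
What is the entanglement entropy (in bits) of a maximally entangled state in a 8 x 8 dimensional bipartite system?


For a maximally entangled state in d x d:
S = log2(d) = log2(8)
= 3.0000

3.0000


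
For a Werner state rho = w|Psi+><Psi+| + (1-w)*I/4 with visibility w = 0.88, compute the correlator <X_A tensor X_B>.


|Psi+> = (|01> + |10>)/sqrt(2)
For the pure Bell state, <X_A X_B> = +1 (Bell-state Pauli correlator).
The maximally-mixed part I/4 has tr(I/4 * P tensor P) = 0 for any traceless Pauli P.
So <X_A X_B>_rho = w * (+1) + (1 - w) * 0
= 0.88 * (+1)
= 0.8800

0.8800


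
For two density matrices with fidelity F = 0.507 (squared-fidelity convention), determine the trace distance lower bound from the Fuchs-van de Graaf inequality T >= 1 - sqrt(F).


Fuchs-van de Graaf (squared-fidelity convention): 1 - sqrt(F) <= T <= sqrt(1 - F).
Lower bound: T >= 1 - sqrt(F)
sqrt(F) = sqrt(0.507) = 0.7120
T >= 1 - 0.7120
T >= 0.2880

0.2880


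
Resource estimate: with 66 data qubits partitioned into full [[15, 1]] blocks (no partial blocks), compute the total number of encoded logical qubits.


Each code block uses 15 physical qubits for 1 logical qubit(s).
Number of complete blocks = floor(66 / 15) = 4
Logical qubits = 4 * 1
= 4

4


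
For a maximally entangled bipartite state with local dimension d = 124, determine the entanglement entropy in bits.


For a maximally entangled state in d x d:
S = log2(d) = log2(124)
= 6.9542

6.9542


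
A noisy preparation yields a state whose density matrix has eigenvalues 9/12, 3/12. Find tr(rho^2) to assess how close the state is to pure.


tr(rho^2) = sum of eigenvalues squared
= (9/12)^2 + (3/12)^2
= (81 + 9) / 144
= 90/144
= 0.6250

0.6250


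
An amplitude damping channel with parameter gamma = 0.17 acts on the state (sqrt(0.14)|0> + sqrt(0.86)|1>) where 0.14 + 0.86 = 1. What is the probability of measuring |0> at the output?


For amplitude damping with parameter gamma on state sqrt(a)|0> + sqrt(b)|1>:
alpha^2 = 0.14, beta^2 = 0.86
P(|0>) = alpha^2 + gamma * beta^2
= 0.14 + 0.17 * 0.86
= 0.14 + 0.1462
= 0.2862

0.2862


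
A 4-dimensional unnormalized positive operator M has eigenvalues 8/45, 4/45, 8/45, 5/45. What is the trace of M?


tr(M) = sum of eigenvalues
= 8/45 + 4/45 + 8/45 + 5/45
= 25/45
= 0.5556

0.5556


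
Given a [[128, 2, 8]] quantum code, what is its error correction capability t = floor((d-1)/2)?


Code parameters: [[128, 2, 8]], distance d = 8.
Number of correctable errors = floor((d-1)/2)
= floor((8 - 1)/2)
= floor(7/2)
= 3

3


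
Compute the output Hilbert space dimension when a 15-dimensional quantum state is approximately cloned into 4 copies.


Output space = H^(tensor 4) where dim(H) = 15
dim = 15^4
= 225 (after 2 factors)
= 3375 (after 3 factors)
= 50625 (after 4 factors)
= 50625

50625


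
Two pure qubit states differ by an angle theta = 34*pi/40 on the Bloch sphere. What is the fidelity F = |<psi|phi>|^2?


For states separated by angle theta on Bloch sphere:
F = cos^2(theta/2)
theta = 34*pi/40 = 2.6704
theta/2 = 1.3352
cos(theta/2) = 0.2334
F = 0.0545

0.0545


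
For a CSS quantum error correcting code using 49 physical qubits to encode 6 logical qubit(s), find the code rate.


Code rate R = k/n
= 6/49
= 0.1224

0.1224


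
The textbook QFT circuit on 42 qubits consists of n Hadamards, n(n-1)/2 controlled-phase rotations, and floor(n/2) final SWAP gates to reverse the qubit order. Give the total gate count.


Hadamard gates: 42
Controlled rotations: n*(n-1)/2 = 42*41/2 = 861
SWAP gates: floor(n/2) = floor(42/2) = 21
Total = 42 + 861 + 21
= 924

924


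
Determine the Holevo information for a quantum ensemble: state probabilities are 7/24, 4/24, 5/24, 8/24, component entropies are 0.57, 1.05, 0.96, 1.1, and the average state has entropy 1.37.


chi = S(rho) - sum_i p_i * S(rho_i)
Weighted entropy = 7/24 * 0.57 + 4/24 * 1.05 + 5/24 * 0.96 + 8/24 * 1.1
= 0.9079
chi = 1.37 - 0.9079
= 0.4621

0.4621


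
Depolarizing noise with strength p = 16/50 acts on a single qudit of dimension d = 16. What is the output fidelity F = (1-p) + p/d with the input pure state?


F = (1-p) + p/d
= (1 - 0.3200) + 0.3200/16
= 0.6800 + 0.0200
= 0.7000

0.7000


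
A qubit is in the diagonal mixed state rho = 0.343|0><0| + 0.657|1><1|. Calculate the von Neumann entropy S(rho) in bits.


S = -p*log2(p) - (1-p)*log2(1-p)
p = 0.3430, 1-p = 0.6570
= -0.3430 * log2(0.3430) - 0.6570 * log2(0.6570)
= -(-0.5295) - (-0.3982)
= 0.9277

0.9277


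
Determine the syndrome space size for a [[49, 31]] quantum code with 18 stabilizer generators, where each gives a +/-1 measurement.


Each stabilizer generator gives a binary (+1 or -1) measurement outcome.
With 18 independent generators:
Total syndromes = 2^18
= 262144

262144


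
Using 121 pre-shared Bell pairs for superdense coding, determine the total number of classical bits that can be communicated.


Superdense coding allows 2 classical bits per shared entangled pair.
121 pair(s) -> 2 * 121 = 242 classical bits

242


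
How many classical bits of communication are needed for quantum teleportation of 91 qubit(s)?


Quantum teleportation requires 2 classical bits per qubit teleported.
91 qubit(s) -> 2 * 91 = 182 classical bits

182


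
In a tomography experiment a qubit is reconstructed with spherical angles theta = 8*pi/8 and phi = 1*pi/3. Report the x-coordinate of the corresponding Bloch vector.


theta = 3.1416, phi = 1.0472
r_x = sin(theta)*cos(phi) = 0.0000 * 0.5000
r_x = 0.0000

0.0000


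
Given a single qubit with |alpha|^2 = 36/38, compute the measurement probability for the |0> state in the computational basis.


|alpha|^2 = 36/38 = 0.9474
|beta|^2 = 1 - 36/38 = 2/38 = 0.0526
P(|0>) = |alpha|^2 = 0.9474

0.9474


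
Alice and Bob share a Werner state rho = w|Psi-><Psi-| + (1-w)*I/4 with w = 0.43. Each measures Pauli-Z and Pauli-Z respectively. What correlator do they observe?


|Psi-> = (|01> - |10>)/sqrt(2)
For the pure Bell state, <Z_A Z_B> = -1 (Bell-state Pauli correlator).
The maximally-mixed part I/4 has tr(I/4 * P tensor P) = 0 for any traceless Pauli P.
So <Z_A Z_B>_rho = w * (-1) + (1 - w) * 0
= 0.43 * (-1)
= -0.4300

-0.4300


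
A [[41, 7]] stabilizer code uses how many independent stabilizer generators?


For an [[n,k]] stabilizer code:
Number of stabilizer generators = n - k
= 41 - 7
= 34

34


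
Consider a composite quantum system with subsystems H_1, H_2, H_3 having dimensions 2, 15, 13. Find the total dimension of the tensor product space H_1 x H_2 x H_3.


dim(H_1 x H_2 x H_3) = 2 * 15 * 13
= 30 * 13
= 390

390


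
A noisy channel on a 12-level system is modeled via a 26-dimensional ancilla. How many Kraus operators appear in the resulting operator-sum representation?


Tracing out the environment in an orthonormal basis {|i>_E} gives Kraus operators K_i = <i|_E U |0>_E.
Number of Kraus operators = dim(H_env) = d_env
= 26

26


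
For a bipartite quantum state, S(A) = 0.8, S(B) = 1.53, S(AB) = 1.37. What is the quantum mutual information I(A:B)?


I(A:B) = S(A) + S(B) - S(AB)
= 0.8 + 1.53 - 1.37
= 0.9600

0.9600


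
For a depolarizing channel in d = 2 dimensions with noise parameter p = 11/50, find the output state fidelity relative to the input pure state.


F = (1-p) + p/d
= (1 - 0.2200) + 0.2200/2
= 0.7800 + 0.1100
= 0.8900

0.8900


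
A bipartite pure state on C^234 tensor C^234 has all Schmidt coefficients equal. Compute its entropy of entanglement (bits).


For a maximally entangled state in d x d:
S = log2(d) = log2(234)
= 7.8704

7.8704


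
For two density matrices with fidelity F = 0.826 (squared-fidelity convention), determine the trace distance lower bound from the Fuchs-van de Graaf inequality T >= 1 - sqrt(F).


Fuchs-van de Graaf (squared-fidelity convention): 1 - sqrt(F) <= T <= sqrt(1 - F).
Lower bound: T >= 1 - sqrt(F)
sqrt(F) = sqrt(0.826) = 0.9088
T >= 1 - 0.9088
T >= 0.0912

0.0912


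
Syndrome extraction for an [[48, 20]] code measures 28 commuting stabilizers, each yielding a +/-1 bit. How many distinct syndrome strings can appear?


Each stabilizer generator gives a binary (+1 or -1) measurement outcome.
With 28 independent generators:
Total syndromes = 2^28
= 268435456

268435456


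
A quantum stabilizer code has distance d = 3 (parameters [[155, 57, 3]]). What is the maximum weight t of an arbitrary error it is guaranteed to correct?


Code parameters: [[155, 57, 3]], distance d = 3.
Number of correctable errors = floor((d-1)/2)
= floor((3 - 1)/2)
= floor(2/2)
= 1

1


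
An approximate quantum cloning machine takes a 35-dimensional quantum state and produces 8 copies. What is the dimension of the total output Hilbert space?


Output space = H^(tensor 8) where dim(H) = 35
dim = 35^8
= 1225 (after 2 factors)
= 42875 (after 3 factors)
= 1500625 (after 4 factors)
= 52521875 (after 5 factors)
= 1838265625 (after 6 factors)
= 64339296875 (after 7 factors)
= 2251875390625 (after 8 factors)
= 2251875390625

2251875390625


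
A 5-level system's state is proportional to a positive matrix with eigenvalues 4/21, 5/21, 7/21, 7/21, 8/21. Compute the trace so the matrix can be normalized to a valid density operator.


tr(M) = sum of eigenvalues
= 4/21 + 5/21 + 7/21 + 7/21 + 8/21
= 31/21
= 1.4762

1.4762


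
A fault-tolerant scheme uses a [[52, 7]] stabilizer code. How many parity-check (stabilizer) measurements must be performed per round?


For an [[n,k]] stabilizer code:
Number of stabilizer generators = n - k
= 52 - 7
= 45

45


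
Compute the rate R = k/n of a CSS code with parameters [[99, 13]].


Code rate R = k/n
= 13/99
= 0.1313

0.1313


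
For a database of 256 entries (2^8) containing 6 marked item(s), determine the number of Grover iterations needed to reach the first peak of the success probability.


After j Grover iterations the success probability is P(j) = sin^2((2j+1)*theta), where sin(theta) = sqrt(k/N).
N = 2^8 = 256, k = 6
sin(theta) = sqrt(k/N) = 0.1530931089
theta = arcsin(sqrt(k/N)) = 0.1536975255 rad
P(j) reaches its first maximum when (2j+1)*theta is as close as possible to pi/2, i.e. j = round(pi/(4*theta) - 1/2).
pi/(4*theta) - 1/2 = 4.6100
(For comparison, the common estimate pi/4 * sqrt(N/k) = 5.1302; the exact maximiser is used here.)
Optimal iterations = 5

5


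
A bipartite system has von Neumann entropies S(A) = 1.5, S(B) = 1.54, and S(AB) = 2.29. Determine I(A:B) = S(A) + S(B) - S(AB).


I(A:B) = S(A) + S(B) - S(AB)
= 1.5 + 1.54 - 2.29
= 0.7500

0.7500


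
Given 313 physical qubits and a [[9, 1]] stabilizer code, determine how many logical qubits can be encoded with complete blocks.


Each code block uses 9 physical qubits for 1 logical qubit(s).
Number of complete blocks = floor(313 / 9) = 34
Logical qubits = 34 * 1
= 34

34


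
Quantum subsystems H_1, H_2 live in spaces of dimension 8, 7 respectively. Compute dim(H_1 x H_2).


dim(H_1 x H_2) = 8 * 7
= 56

56


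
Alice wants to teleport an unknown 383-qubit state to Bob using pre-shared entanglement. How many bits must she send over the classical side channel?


Quantum teleportation requires 2 classical bits per qubit teleported.
383 qubit(s) -> 2 * 383 = 766 classical bits

766


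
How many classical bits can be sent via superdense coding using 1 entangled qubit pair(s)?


Superdense coding allows 2 classical bits per shared entangled pair.
1 pair(s) -> 2 * 1 = 2 classical bits

2


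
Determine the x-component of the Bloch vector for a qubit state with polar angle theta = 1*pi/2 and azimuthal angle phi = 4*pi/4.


theta = 1.5708, phi = 3.1416
r_x = sin(theta)*cos(phi) = 1.0000 * -1.0000
r_x = -1.0000

-1.0000


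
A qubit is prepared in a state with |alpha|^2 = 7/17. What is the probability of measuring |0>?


|alpha|^2 = 7/17 = 0.4118
|beta|^2 = 1 - 7/17 = 10/17 = 0.5882
P(|0>) = |alpha|^2 = 0.4118

0.4118


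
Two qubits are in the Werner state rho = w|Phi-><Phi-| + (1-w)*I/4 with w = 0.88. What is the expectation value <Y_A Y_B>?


|Phi-> = (|00> - |11>)/sqrt(2)
For the pure Bell state, <Y_A Y_B> = +1 (Bell-state Pauli correlator).
The maximally-mixed part I/4 has tr(I/4 * P tensor P) = 0 for any traceless Pauli P.
So <Y_A Y_B>_rho = w * (+1) + (1 - w) * 0
= 0.88 * (+1)
= 0.8800

0.8800


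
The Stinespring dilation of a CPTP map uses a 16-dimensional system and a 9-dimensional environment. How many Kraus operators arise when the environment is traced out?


Tracing out the environment in an orthonormal basis {|i>_E} gives Kraus operators K_i = <i|_E U |0>_E.
Number of Kraus operators = dim(H_env) = d_env
= 9

9


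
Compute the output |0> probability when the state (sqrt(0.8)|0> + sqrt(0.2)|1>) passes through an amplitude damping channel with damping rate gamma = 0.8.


For amplitude damping with parameter gamma on state sqrt(a)|0> + sqrt(b)|1>:
alpha^2 = 0.8, beta^2 = 0.2
P(|0>) = alpha^2 + gamma * beta^2
= 0.8 + 0.8 * 0.2
= 0.8 + 0.1600
= 0.9600

0.9600


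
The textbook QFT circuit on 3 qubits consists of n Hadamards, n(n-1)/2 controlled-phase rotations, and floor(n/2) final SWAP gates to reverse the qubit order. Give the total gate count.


Hadamard gates: 3
Controlled rotations: n*(n-1)/2 = 3*2/2 = 3
SWAP gates: floor(n/2) = floor(3/2) = 1
Total = 3 + 3 + 1
= 7

7


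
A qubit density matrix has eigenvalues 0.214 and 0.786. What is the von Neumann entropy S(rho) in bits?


S = -p*log2(p) - (1-p)*log2(1-p)
p = 0.2140, 1-p = 0.7860
= -0.2140 * log2(0.2140) - 0.7860 * log2(0.7860)
= -(-0.4760) - (-0.2731)
= 0.7491

0.7491


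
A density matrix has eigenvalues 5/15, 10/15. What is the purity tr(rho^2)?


tr(rho^2) = sum of eigenvalues squared
= (5/15)^2 + (10/15)^2
= (25 + 100) / 225
= 125/225
= 0.5556

0.5556


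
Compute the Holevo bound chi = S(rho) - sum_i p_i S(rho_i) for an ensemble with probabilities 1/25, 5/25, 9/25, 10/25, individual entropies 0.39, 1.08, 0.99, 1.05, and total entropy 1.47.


chi = S(rho) - sum_i p_i * S(rho_i)
Weighted entropy = 1/25 * 0.39 + 5/25 * 1.08 + 9/25 * 0.99 + 10/25 * 1.05
= 1.0080
chi = 1.47 - 1.0080
= 0.4620

0.4620


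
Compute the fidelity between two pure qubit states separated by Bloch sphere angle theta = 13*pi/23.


For states separated by angle theta on Bloch sphere:
F = cos^2(theta/2)
theta = 13*pi/23 = 1.7757
theta/2 = 0.8878
cos(theta/2) = 0.6311
F = 0.3983

0.3983


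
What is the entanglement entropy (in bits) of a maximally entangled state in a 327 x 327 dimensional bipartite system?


For a maximally entangled state in d x d:
S = log2(d) = log2(327)
= 8.3531

8.3531


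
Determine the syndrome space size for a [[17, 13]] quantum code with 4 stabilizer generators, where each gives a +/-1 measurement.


Each stabilizer generator gives a binary (+1 or -1) measurement outcome.
With 4 independent generators:
Total syndromes = 2^4
= 16

16


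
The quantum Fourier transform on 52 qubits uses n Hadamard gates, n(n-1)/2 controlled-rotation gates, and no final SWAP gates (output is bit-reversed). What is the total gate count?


Hadamard gates: 52
Controlled rotations: n*(n-1)/2 = 52*51/2 = 1326
SWAP gates: 0 (omitted)
Total = 52 + 1326
= 1378

1378


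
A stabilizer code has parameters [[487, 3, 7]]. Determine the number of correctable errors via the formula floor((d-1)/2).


Code parameters: [[487, 3, 7]], distance d = 7.
Number of correctable errors = floor((d-1)/2)
= floor((7 - 1)/2)
= floor(6/2)
= 3

3


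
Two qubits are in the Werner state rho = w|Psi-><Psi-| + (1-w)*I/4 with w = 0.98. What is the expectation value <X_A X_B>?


|Psi-> = (|01> - |10>)/sqrt(2)
For the pure Bell state, <X_A X_B> = -1 (Bell-state Pauli correlator).
The maximally-mixed part I/4 has tr(I/4 * P tensor P) = 0 for any traceless Pauli P.
So <X_A X_B>_rho = w * (-1) + (1 - w) * 0
= 0.98 * (-1)
= -0.9800

-0.9800


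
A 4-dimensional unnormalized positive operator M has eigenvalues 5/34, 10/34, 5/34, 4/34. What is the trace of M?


tr(M) = sum of eigenvalues
= 5/34 + 10/34 + 5/34 + 4/34
= 24/34
= 0.7059

0.7059


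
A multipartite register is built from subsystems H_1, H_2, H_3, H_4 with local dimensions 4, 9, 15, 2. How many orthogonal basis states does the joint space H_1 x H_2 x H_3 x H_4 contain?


dim(H_1 x H_2 x H_3 x H_4) = 4 * 9 * 15 * 2
= 36 * 15 * 2
= 540 * 2
= 1080

1080


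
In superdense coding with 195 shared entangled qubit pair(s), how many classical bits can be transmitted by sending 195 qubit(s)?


Superdense coding allows 2 classical bits per shared entangled pair.
195 pair(s) -> 2 * 195 = 390 classical bits

390


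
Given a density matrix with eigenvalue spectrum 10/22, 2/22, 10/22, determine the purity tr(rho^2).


tr(rho^2) = sum of eigenvalues squared
= (10/22)^2 + (2/22)^2 + (10/22)^2
= (100 + 4 + 100) / 484
= 204/484
= 0.4215

0.4215


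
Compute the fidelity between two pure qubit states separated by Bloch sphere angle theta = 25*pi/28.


For states separated by angle theta on Bloch sphere:
F = cos^2(theta/2)
theta = 25*pi/28 = 2.8050
theta/2 = 1.4025
cos(theta/2) = 0.1675
F = 0.0281

0.0281


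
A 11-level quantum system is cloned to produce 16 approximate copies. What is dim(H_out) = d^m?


Output space = H^(tensor 16) where dim(H) = 11
dim = 11^16
= 121 (after 2 factors)
= 1331 (after 3 factors)
= 14641 (after 4 factors)
= 161051 (after 5 factors)
= 1771561 (after 6 factors)
= 19487171 (after 7 factors)
= 214358881 (after 8 factors)
= 2357947691 (after 9 factors)
= 25937424601 (after 10 factors)
= 285311670611 (after 11 factors)
= 3138428376721 (after 12 factors)
= 34522712143931 (after 13 factors)
= 379749833583241 (after 14 factors)
= 4177248169415651 (after 15 factors)
= 45949729863572161 (after 16 factors)
= 45949729863572161

45949729863572161


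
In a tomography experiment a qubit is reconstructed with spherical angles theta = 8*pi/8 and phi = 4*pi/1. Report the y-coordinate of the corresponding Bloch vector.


theta = 3.1416, phi = 12.5664
r_y = sin(theta)*sin(phi) = 0.0000 * 0.0000
r_y = 0.0000

0.0000


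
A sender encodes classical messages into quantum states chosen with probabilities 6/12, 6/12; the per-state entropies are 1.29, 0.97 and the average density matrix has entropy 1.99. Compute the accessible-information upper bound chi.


chi = S(rho) - sum_i p_i * S(rho_i)
Weighted entropy = 6/12 * 1.29 + 6/12 * 0.97
= 1.1300
chi = 1.99 - 1.1300
= 0.8600

0.8600


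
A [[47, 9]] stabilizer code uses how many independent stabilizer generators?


For an [[n,k]] stabilizer code:
Number of stabilizer generators = n - k
= 47 - 9
= 38

38


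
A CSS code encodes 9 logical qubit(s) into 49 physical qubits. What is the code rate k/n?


Code rate R = k/n
= 9/49
= 0.1837

0.1837


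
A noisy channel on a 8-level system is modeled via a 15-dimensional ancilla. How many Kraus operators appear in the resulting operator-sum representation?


Tracing out the environment in an orthonormal basis {|i>_E} gives Kraus operators K_i = <i|_E U |0>_E.
Number of Kraus operators = dim(H_env) = d_env
= 15

15


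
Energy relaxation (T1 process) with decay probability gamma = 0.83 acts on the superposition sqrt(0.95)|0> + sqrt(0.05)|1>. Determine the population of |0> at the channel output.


For amplitude damping with parameter gamma on state sqrt(a)|0> + sqrt(b)|1>:
alpha^2 = 0.95, beta^2 = 0.05
P(|0>) = alpha^2 + gamma * beta^2
= 0.95 + 0.83 * 0.05
= 0.95 + 0.0415
= 0.9915

0.9915


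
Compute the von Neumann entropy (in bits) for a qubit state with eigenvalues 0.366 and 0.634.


S = -p*log2(p) - (1-p)*log2(1-p)
p = 0.3660, 1-p = 0.6340
= -0.3660 * log2(0.3660) - 0.6340 * log2(0.6340)
= -(-0.5307) - (-0.4168)
= 0.9476

0.9476


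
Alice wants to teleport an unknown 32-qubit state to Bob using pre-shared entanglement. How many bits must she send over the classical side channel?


Quantum teleportation requires 2 classical bits per qubit teleported.
32 qubit(s) -> 2 * 32 = 64 classical bits

64


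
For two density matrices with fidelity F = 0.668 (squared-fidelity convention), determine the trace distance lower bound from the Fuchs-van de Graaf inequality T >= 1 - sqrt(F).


Fuchs-van de Graaf (squared-fidelity convention): 1 - sqrt(F) <= T <= sqrt(1 - F).
Lower bound: T >= 1 - sqrt(F)
sqrt(F) = sqrt(0.668) = 0.8173
T >= 1 - 0.8173
T >= 0.1827

0.1827


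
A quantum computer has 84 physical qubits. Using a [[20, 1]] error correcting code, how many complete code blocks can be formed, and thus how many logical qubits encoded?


Each code block uses 20 physical qubits for 1 logical qubit(s).
Number of complete blocks = floor(84 / 20) = 4
Logical qubits = 4 * 1
= 4

4


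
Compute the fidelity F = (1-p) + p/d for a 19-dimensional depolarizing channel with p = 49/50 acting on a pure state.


F = (1-p) + p/d
= (1 - 0.9800) + 0.9800/19
= 0.0200 + 0.0516
= 0.0716

0.0716


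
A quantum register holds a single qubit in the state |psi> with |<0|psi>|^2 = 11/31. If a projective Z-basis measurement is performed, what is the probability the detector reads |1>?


|alpha|^2 = 11/31 = 0.3548
|beta|^2 = 1 - 11/31 = 20/31 = 0.6452
P(|1>) = |beta|^2 = 0.6452

0.6452


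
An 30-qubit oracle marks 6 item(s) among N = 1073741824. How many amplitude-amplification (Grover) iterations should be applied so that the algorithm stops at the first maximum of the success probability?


After j Grover iterations the success probability is P(j) = sin^2((2j+1)*theta), where sin(theta) = sqrt(k/N).
N = 2^30 = 1073741824, k = 6
sin(theta) = sqrt(k/N) = 7.475249459e-05
theta = arcsin(sqrt(k/N)) = 7.475249466e-05 rad
P(j) reaches its first maximum when (2j+1)*theta is as close as possible to pi/2, i.e. j = round(pi/(4*theta) - 1/2).
pi/(4*theta) - 1/2 = 10506.1482
(For comparison, the common estimate pi/4 * sqrt(N/k) = 10506.6482; the exact maximiser is used here.)
Optimal iterations = 10506

10506


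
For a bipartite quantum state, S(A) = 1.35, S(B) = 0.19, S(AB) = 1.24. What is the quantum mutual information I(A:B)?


I(A:B) = S(A) + S(B) - S(AB)
= 1.35 + 0.19 - 1.24
= 0.3000

0.3000


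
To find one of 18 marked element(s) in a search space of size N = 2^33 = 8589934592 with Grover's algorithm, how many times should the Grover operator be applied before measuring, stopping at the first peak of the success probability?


After j Grover iterations the success probability is P(j) = sin^2((2j+1)*theta), where sin(theta) = sqrt(k/N).
N = 2^33 = 8589934592, k = 18
sin(theta) = sqrt(k/N) = 4.577636719e-05
theta = arcsin(sqrt(k/N)) = 4.57763672e-05 rad
P(j) reaches its first maximum when (2j+1)*theta is as close as possible to pi/2, i.e. j = round(pi/(4*theta) - 1/2).
pi/(4*theta) - 1/2 = 17156.7847
(For comparison, the common estimate pi/4 * sqrt(N/k) = 17157.2847; the exact maximiser is used here.)
Optimal iterations = 17157

17157


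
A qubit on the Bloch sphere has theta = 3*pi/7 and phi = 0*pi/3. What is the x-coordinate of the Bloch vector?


theta = 1.3464, phi = 0.0000
r_x = sin(theta)*cos(phi) = 0.9749 * 1.0000
r_x = 0.9749

0.9749


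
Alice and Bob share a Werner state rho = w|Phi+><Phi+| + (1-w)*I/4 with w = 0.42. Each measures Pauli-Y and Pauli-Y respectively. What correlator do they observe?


|Phi+> = (|00> + |11>)/sqrt(2)
For the pure Bell state, <Y_A Y_B> = -1 (Bell-state Pauli correlator).
The maximally-mixed part I/4 has tr(I/4 * P tensor P) = 0 for any traceless Pauli P.
So <Y_A Y_B>_rho = w * (-1) + (1 - w) * 0
= 0.42 * (-1)
= -0.4200

-0.4200


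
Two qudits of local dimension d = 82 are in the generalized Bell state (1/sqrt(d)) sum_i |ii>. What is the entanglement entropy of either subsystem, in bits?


For a maximally entangled state in d x d:
S = log2(d) = log2(82)
= 6.3576

6.3576


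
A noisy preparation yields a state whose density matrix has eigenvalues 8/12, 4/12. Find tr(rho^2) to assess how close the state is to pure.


tr(rho^2) = sum of eigenvalues squared
= (8/12)^2 + (4/12)^2
= (64 + 16) / 144
= 80/144
= 0.5556

0.5556


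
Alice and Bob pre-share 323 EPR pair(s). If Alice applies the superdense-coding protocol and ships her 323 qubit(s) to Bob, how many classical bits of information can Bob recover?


Superdense coding allows 2 classical bits per shared entangled pair.
323 pair(s) -> 2 * 323 = 646 classical bits

646


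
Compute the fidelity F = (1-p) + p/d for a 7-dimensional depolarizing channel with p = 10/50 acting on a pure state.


F = (1-p) + p/d
= (1 - 0.2000) + 0.2000/7
= 0.8000 + 0.0286
= 0.8286

0.8286


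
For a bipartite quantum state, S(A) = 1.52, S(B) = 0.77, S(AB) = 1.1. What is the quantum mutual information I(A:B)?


I(A:B) = S(A) + S(B) - S(AB)
= 1.52 + 0.77 - 1.1
= 1.1900

1.1900


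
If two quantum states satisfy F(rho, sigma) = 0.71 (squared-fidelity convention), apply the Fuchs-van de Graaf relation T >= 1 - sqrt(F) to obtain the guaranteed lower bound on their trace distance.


Fuchs-van de Graaf (squared-fidelity convention): 1 - sqrt(F) <= T <= sqrt(1 - F).
Lower bound: T >= 1 - sqrt(F)
sqrt(F) = sqrt(0.71) = 0.8426
T >= 1 - 0.8426
T >= 0.1574

0.1574


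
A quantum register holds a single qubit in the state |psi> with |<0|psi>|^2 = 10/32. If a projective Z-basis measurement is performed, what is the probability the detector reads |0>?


|alpha|^2 = 10/32 = 0.3125
|beta|^2 = 1 - 10/32 = 22/32 = 0.6875
P(|0>) = |alpha|^2 = 0.3125

0.3125


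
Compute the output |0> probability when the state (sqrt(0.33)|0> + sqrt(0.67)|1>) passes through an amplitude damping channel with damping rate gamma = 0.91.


For amplitude damping with parameter gamma on state sqrt(a)|0> + sqrt(b)|1>:
alpha^2 = 0.33, beta^2 = 0.67
P(|0>) = alpha^2 + gamma * beta^2
= 0.33 + 0.91 * 0.67
= 0.33 + 0.6097
= 0.9397

0.9397


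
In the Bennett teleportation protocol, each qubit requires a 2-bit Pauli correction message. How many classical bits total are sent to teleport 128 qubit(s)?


Quantum teleportation requires 2 classical bits per qubit teleported.
128 qubit(s) -> 2 * 128 = 256 classical bits

256


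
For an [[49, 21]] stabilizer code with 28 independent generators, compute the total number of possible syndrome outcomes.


Each stabilizer generator gives a binary (+1 or -1) measurement outcome.
With 28 independent generators:
Total syndromes = 2^28
= 268435456

268435456


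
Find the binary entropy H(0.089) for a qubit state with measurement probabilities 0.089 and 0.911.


S = -p*log2(p) - (1-p)*log2(1-p)
p = 0.0890, 1-p = 0.9110
= -0.0890 * log2(0.0890) - 0.9110 * log2(0.9110)
= -(-0.3106) - (-0.1225)
= 0.4331

0.4331


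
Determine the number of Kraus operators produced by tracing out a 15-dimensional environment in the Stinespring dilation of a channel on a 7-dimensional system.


Tracing out the environment in an orthonormal basis {|i>_E} gives Kraus operators K_i = <i|_E U |0>_E.
Number of Kraus operators = dim(H_env) = d_env
= 15

15


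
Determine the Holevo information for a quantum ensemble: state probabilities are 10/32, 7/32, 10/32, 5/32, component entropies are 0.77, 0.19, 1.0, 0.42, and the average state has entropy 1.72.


chi = S(rho) - sum_i p_i * S(rho_i)
Weighted entropy = 10/32 * 0.77 + 7/32 * 0.19 + 10/32 * 1.0 + 5/32 * 0.42
= 0.6603
chi = 1.72 - 0.6603
= 1.0597

1.0597


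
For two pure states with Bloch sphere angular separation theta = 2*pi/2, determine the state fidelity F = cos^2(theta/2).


For states separated by angle theta on Bloch sphere:
F = cos^2(theta/2)
theta = 2*pi/2 = 3.1416
theta/2 = 1.5708
cos(theta/2) = 0.0000
F = 0.0000

0.0000


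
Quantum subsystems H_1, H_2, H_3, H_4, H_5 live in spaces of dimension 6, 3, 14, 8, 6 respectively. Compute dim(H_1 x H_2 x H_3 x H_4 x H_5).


dim(H_1 x H_2 x H_3 x H_4 x H_5) = 6 * 3 * 14 * 8 * 6
= 18 * 14 * 8 * 6
= 252 * 8 * 6
= 2016 * 6
= 12096

12096


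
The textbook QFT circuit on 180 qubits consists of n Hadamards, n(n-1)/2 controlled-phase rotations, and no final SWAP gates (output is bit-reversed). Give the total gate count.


Hadamard gates: 180
Controlled rotations: n*(n-1)/2 = 180*179/2 = 16110
SWAP gates: 0 (omitted)
Total = 180 + 16110
= 16290

16290


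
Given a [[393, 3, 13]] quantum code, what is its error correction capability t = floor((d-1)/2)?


Code parameters: [[393, 3, 13]], distance d = 13.
Number of correctable errors = floor((d-1)/2)
= floor((13 - 1)/2)
= floor(12/2)
= 6

6


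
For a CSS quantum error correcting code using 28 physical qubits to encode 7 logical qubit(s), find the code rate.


Code rate R = k/n
= 7/28
= 0.2500

0.2500


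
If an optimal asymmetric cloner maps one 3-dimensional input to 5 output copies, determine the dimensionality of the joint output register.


Output space = H^(tensor 5) where dim(H) = 3
dim = 3^5
= 9 (after 2 factors)
= 27 (after 3 factors)
= 81 (after 4 factors)
= 243 (after 5 factors)
= 243

243


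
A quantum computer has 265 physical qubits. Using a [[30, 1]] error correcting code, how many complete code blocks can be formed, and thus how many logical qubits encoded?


Each code block uses 30 physical qubits for 1 logical qubit(s).
Number of complete blocks = floor(265 / 30) = 8
Logical qubits = 8 * 1
= 8

8


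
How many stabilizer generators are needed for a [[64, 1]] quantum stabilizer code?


For an [[n,k]] stabilizer code:
Number of stabilizer generators = n - k
= 64 - 1
= 63

63


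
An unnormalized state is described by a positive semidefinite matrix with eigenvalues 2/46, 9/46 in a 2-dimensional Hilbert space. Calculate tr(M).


tr(M) = sum of eigenvalues
= 2/46 + 9/46
= 11/46
= 0.2391

0.2391


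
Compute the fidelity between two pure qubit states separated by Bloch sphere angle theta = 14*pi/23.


For states separated by angle theta on Bloch sphere:
F = cos^2(theta/2)
theta = 14*pi/23 = 1.9123
theta/2 = 0.9561
cos(theta/2) = 0.5767
F = 0.3326

0.3326


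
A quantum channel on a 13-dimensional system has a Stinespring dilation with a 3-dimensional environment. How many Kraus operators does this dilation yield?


Tracing out the environment in an orthonormal basis {|i>_E} gives Kraus operators K_i = <i|_E U |0>_E.
Number of Kraus operators = dim(H_env) = d_env
= 3

3


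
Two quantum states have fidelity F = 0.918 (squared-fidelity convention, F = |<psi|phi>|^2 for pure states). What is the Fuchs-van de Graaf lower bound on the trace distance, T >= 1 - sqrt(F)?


Fuchs-van de Graaf (squared-fidelity convention): 1 - sqrt(F) <= T <= sqrt(1 - F).
Lower bound: T >= 1 - sqrt(F)
sqrt(F) = sqrt(0.918) = 0.9581
T >= 1 - 0.9581
T >= 0.0419

0.0419


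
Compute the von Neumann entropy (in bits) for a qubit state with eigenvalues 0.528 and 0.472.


S = -p*log2(p) - (1-p)*log2(1-p)
p = 0.5280, 1-p = 0.4720
= -0.5280 * log2(0.5280) - 0.4720 * log2(0.4720)
= -(-0.4865) - (-0.5112)
= 0.9977

0.9977


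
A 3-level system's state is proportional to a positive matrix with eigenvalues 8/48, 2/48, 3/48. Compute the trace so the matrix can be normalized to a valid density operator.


tr(M) = sum of eigenvalues
= 8/48 + 2/48 + 3/48
= 13/48
= 0.2708

0.2708


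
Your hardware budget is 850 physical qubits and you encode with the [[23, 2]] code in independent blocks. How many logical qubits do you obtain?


Each code block uses 23 physical qubits for 2 logical qubit(s).
Number of complete blocks = floor(850 / 23) = 36
Logical qubits = 36 * 2
= 72

72


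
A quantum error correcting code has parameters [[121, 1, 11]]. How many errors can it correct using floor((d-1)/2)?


Code parameters: [[121, 1, 11]], distance d = 11.
Number of correctable errors = floor((d-1)/2)
= floor((11 - 1)/2)
= floor(10/2)
= 5

5


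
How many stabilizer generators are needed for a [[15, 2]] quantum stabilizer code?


For an [[n,k]] stabilizer code:
Number of stabilizer generators = n - k
= 15 - 2
= 13

13


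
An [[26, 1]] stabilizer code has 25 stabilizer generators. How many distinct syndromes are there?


Each stabilizer generator gives a binary (+1 or -1) measurement outcome.
With 25 independent generators:
Total syndromes = 2^25
= 33554432

33554432


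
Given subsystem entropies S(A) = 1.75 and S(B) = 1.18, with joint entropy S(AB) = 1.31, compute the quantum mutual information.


I(A:B) = S(A) + S(B) - S(AB)
= 1.75 + 1.18 - 1.31
= 1.6200

1.6200


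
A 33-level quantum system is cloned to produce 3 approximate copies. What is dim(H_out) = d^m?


Output space = H^(tensor 3) where dim(H) = 33
dim = 33^3
= 1089 (after 2 factors)
= 35937 (after 3 factors)
= 35937

35937


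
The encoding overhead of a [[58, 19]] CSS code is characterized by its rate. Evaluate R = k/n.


Code rate R = k/n
= 19/58
= 0.3276

0.3276


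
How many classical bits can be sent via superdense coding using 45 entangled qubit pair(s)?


Superdense coding allows 2 classical bits per shared entangled pair.
45 pair(s) -> 2 * 45 = 90 classical bits

90


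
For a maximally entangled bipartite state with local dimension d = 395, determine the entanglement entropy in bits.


For a maximally entangled state in d x d:
S = log2(d) = log2(395)
= 8.6257

8.6257


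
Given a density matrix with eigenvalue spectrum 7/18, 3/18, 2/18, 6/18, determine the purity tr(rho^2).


tr(rho^2) = sum of eigenvalues squared
= (7/18)^2 + (3/18)^2 + (2/18)^2 + (6/18)^2
= (49 + 9 + 4 + 36) / 324
= 98/324
= 0.3025

0.3025


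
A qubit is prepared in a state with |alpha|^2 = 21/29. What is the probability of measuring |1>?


|alpha|^2 = 21/29 = 0.7241
|beta|^2 = 1 - 21/29 = 8/29 = 0.2759
P(|1>) = |beta|^2 = 0.2759

0.2759


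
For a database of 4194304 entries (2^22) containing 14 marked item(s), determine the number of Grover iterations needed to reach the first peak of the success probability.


After j Grover iterations the success probability is P(j) = sin^2((2j+1)*theta), where sin(theta) = sqrt(k/N).
N = 2^22 = 4194304, k = 14
sin(theta) = sqrt(k/N) = 0.001826981146
theta = arcsin(sqrt(k/N)) = 0.001826982162 rad
P(j) reaches its first maximum when (2j+1)*theta is as close as possible to pi/2, i.e. j = round(pi/(4*theta) - 1/2).
pi/(4*theta) - 1/2 = 429.3882
(For comparison, the common estimate pi/4 * sqrt(N/k) = 429.8885; the exact maximiser is used here.)
Optimal iterations = 429

429


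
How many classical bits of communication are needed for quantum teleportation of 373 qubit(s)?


Quantum teleportation requires 2 classical bits per qubit teleported.
373 qubit(s) -> 2 * 373 = 746 classical bits

746


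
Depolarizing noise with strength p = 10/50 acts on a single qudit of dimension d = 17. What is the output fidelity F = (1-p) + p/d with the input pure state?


F = (1-p) + p/d
= (1 - 0.2000) + 0.2000/17
= 0.8000 + 0.0118
= 0.8118

0.8118


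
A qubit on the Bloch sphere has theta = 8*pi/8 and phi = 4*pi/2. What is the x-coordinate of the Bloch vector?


theta = 3.1416, phi = 6.2832
r_x = sin(theta)*cos(phi) = 0.0000 * 1.0000
r_x = 0.0000

0.0000


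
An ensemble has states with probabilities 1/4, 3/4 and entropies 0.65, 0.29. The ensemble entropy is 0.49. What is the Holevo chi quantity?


chi = S(rho) - sum_i p_i * S(rho_i)
Weighted entropy = 1/4 * 0.65 + 3/4 * 0.29
= 0.3800
chi = 0.49 - 0.3800
= 0.1100

0.1100


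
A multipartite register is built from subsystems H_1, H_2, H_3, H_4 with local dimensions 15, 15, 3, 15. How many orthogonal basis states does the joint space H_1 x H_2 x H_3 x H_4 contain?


dim(H_1 x H_2 x H_3 x H_4) = 15 * 15 * 3 * 15
= 225 * 3 * 15
= 675 * 15
= 10125

10125


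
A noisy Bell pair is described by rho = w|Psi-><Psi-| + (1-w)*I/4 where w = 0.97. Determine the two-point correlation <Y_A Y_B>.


|Psi-> = (|01> - |10>)/sqrt(2)
For the pure Bell state, <Y_A Y_B> = -1 (Bell-state Pauli correlator).
The maximally-mixed part I/4 has tr(I/4 * P tensor P) = 0 for any traceless Pauli P.
So <Y_A Y_B>_rho = w * (-1) + (1 - w) * 0
= 0.97 * (-1)
= -0.9700

-0.9700


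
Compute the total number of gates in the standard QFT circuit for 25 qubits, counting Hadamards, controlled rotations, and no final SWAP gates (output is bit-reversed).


Hadamard gates: 25
Controlled rotations: n*(n-1)/2 = 25*24/2 = 300
SWAP gates: 0 (omitted)
Total = 25 + 300
= 325

325


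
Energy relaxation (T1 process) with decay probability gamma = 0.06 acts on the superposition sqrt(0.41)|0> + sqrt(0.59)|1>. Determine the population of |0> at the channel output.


For amplitude damping with parameter gamma on state sqrt(a)|0> + sqrt(b)|1>:
alpha^2 = 0.41, beta^2 = 0.59
P(|0>) = alpha^2 + gamma * beta^2
= 0.41 + 0.06 * 0.59
= 0.41 + 0.0354
= 0.4454

0.4454


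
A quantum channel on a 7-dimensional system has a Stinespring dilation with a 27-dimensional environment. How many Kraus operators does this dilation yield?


Tracing out the environment in an orthonormal basis {|i>_E} gives Kraus operators K_i = <i|_E U |0>_E.
Number of Kraus operators = dim(H_env) = d_env
= 27

27


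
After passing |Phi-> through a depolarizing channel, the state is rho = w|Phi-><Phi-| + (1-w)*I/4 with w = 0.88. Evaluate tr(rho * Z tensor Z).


|Phi-> = (|00> - |11>)/sqrt(2)
For the pure Bell state, <Z_A Z_B> = +1 (Bell-state Pauli correlator).
The maximally-mixed part I/4 has tr(I/4 * P tensor P) = 0 for any traceless Pauli P.
So <Z_A Z_B>_rho = w * (+1) + (1 - w) * 0
= 0.88 * (+1)
= 0.8800

0.8800
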